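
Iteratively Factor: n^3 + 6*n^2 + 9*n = (n + 3)*(n^2 + 3*n) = n*(n + 3)*(n + 3)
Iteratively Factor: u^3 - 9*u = (u)*(u^2 - 9) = u*(u - 3)*(u + 3)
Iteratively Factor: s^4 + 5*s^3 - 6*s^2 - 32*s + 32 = (s + 4)*(s^3 + s^2 - 10*s + 8) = (s - 2)*(s + 4)*(s^2 + 3*s - 4) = (s - 2)*(s + 4)^2*(s - 1)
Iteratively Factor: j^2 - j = (j - 1)*(j)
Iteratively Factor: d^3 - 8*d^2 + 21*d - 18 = (d - 3)*(d^2 - 5*d + 6) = (d - 3)*(d - 2)*(d - 3)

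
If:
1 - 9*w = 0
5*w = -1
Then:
No Solution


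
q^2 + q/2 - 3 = (q - 3/2)*(q + 2)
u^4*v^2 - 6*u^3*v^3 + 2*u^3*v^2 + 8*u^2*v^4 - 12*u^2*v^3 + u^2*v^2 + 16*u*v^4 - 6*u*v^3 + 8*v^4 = (u - 4*v)*(u - 2*v)*(u*v + v)^2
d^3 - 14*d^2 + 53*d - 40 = (d - 8)*(d - 5)*(d - 1)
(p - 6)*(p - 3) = p^2 - 9*p + 18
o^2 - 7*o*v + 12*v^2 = (o - 4*v)*(o - 3*v)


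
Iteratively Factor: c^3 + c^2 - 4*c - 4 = (c + 1)*(c^2 - 4) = (c - 2)*(c + 1)*(c + 2)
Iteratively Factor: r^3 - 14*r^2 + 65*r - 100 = (r - 5)*(r^2 - 9*r + 20) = (r - 5)*(r - 4)*(r - 5)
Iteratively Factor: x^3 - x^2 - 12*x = (x)*(x^2 - x - 12) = x*(x + 3)*(x - 4)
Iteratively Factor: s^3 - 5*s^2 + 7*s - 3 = (s - 1)*(s^2 - 4*s + 3) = (s - 3)*(s - 1)*(s - 1)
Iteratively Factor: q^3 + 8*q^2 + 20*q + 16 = (q + 2)*(q^2 + 6*q + 8) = (q + 2)^2*(q + 4)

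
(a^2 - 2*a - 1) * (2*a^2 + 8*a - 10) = 2*a^4 + 4*a^3 - 28*a^2 + 12*a + 10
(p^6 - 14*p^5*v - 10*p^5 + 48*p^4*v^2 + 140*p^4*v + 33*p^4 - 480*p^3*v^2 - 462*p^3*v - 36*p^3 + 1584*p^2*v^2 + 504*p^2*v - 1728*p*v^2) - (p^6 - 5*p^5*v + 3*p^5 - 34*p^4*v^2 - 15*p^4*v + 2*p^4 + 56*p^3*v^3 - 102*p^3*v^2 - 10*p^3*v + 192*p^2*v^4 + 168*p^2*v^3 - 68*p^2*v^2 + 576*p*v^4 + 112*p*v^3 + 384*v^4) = -9*p^5*v - 13*p^5 + 82*p^4*v^2 + 155*p^4*v + 31*p^4 - 56*p^3*v^3 - 378*p^3*v^2 - 452*p^3*v - 36*p^3 - 192*p^2*v^4 - 168*p^2*v^3 + 1652*p^2*v^2 + 504*p^2*v - 576*p*v^4 - 112*p*v^3 - 1728*p*v^2 - 384*v^4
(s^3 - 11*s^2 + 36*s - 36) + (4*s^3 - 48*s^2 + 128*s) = 5*s^3 - 59*s^2 + 164*s - 36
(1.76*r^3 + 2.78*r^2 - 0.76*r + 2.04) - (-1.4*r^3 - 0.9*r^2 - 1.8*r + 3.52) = 3.16*r^3 + 3.68*r^2 + 1.04*r - 1.48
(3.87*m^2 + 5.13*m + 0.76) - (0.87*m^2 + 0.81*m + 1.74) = 3.0*m^2 + 4.32*m - 0.98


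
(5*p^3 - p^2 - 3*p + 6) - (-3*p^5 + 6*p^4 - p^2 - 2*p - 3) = 3*p^5 - 6*p^4 + 5*p^3 - p + 9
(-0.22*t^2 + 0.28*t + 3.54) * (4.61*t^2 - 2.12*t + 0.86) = -1.0142*t^4 + 1.7572*t^3 + 15.5366*t^2 - 7.264*t + 3.0444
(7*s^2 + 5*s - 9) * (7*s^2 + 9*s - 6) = 49*s^4 + 98*s^3 - 60*s^2 - 111*s + 54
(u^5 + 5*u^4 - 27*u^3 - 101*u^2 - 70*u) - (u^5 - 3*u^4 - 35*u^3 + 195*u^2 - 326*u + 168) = 8*u^4 + 8*u^3 - 296*u^2 + 256*u - 168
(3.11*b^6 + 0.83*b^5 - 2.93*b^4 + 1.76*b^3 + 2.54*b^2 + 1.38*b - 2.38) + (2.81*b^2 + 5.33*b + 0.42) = 3.11*b^6 + 0.83*b^5 - 2.93*b^4 + 1.76*b^3 + 5.35*b^2 + 6.71*b - 1.96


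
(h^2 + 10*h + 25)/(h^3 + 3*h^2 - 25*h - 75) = (h + 5)/(h^2 - 2*h - 15)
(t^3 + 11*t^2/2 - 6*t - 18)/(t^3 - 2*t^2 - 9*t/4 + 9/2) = 2*(t + 6)/(2*t - 3)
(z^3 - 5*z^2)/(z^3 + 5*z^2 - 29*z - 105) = z^2/(z^2 + 10*z + 21)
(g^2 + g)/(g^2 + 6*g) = (g + 1)/(g + 6)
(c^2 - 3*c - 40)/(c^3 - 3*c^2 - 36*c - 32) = (c + 5)/(c^2 + 5*c + 4)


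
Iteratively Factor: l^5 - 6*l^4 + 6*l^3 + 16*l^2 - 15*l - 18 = (l + 1)*(l^4 - 7*l^3 + 13*l^2 + 3*l - 18) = (l + 1)^2*(l^3 - 8*l^2 + 21*l - 18) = (l - 3)*(l + 1)^2*(l^2 - 5*l + 6) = (l - 3)*(l - 2)*(l + 1)^2*(l - 3)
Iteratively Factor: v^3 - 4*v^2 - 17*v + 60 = (v + 4)*(v^2 - 8*v + 15) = (v - 5)*(v + 4)*(v - 3)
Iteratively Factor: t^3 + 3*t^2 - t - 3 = (t + 3)*(t^2 - 1) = (t - 1)*(t + 3)*(t + 1)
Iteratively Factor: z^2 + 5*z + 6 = (z + 2)*(z + 3)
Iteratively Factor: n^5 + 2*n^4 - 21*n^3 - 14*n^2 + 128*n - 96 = (n + 4)*(n^4 - 2*n^3 - 13*n^2 + 38*n - 24) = (n + 4)^2*(n^3 - 6*n^2 + 11*n - 6) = (n - 1)*(n + 4)^2*(n^2 - 5*n + 6) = (n - 2)*(n - 1)*(n + 4)^2*(n - 3)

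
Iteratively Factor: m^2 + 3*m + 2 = (m + 1)*(m + 2)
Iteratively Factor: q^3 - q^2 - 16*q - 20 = (q + 2)*(q^2 - 3*q - 10) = (q - 5)*(q + 2)*(q + 2)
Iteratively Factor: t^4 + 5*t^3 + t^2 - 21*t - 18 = (t + 1)*(t^3 + 4*t^2 - 3*t - 18) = (t + 1)*(t + 3)*(t^2 + t - 6) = (t + 1)*(t + 3)^2*(t - 2)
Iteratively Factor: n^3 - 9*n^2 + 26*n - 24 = (n - 2)*(n^2 - 7*n + 12) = (n - 4)*(n - 2)*(n - 3)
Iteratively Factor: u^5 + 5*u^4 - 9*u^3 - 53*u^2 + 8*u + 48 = (u + 4)*(u^4 + u^3 - 13*u^2 - u + 12) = (u + 4)^2*(u^3 - 3*u^2 - u + 3) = (u - 3)*(u + 4)^2*(u^2 - 1) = (u - 3)*(u + 1)*(u + 4)^2*(u - 1)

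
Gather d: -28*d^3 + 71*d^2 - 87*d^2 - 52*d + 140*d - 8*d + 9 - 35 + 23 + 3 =-28*d^3 - 16*d^2 + 80*d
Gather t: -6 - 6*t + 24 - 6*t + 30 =48 - 12*t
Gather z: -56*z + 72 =72 - 56*z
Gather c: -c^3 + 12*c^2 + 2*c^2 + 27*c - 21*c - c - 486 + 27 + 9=-c^3 + 14*c^2 + 5*c - 450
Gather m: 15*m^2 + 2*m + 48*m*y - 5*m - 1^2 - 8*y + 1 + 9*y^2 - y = 15*m^2 + m*(48*y - 3) + 9*y^2 - 9*y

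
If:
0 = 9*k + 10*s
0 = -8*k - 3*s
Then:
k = 0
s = 0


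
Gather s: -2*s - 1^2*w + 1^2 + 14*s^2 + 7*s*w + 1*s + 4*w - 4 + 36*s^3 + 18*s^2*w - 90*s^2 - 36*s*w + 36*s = 36*s^3 + s^2*(18*w - 76) + s*(35 - 29*w) + 3*w - 3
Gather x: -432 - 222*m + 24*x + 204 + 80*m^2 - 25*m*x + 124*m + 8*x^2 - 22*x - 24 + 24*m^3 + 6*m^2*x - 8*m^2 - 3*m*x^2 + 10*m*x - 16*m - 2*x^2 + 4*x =24*m^3 + 72*m^2 - 114*m + x^2*(6 - 3*m) + x*(6*m^2 - 15*m + 6) - 252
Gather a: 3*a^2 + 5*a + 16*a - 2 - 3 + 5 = 3*a^2 + 21*a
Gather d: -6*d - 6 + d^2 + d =d^2 - 5*d - 6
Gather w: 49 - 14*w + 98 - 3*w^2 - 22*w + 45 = -3*w^2 - 36*w + 192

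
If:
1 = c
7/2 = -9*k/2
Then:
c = 1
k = -7/9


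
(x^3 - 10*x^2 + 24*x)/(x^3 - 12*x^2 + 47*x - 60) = x*(x - 6)/(x^2 - 8*x + 15)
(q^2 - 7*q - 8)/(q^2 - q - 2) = (q - 8)/(q - 2)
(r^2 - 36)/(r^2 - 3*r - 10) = (36 - r^2)/(-r^2 + 3*r + 10)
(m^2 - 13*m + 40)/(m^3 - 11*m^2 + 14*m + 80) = 1/(m + 2)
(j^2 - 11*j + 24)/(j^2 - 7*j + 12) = (j - 8)/(j - 4)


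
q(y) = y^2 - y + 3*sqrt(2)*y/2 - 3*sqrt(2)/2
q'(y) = 2*y - 1 + 3*sqrt(2)/2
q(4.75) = 25.77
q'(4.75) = 10.62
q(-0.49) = -2.43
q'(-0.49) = 0.14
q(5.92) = 39.56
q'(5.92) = 12.96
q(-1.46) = -1.63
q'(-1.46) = -1.80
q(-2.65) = 1.93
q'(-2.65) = -4.18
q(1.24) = 0.81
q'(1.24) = 3.60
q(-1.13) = -2.11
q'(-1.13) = -1.14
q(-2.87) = 2.90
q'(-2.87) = -4.62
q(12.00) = 155.33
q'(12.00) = 25.12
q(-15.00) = 206.06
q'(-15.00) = -28.88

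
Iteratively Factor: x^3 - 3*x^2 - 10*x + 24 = (x - 2)*(x^2 - x - 12) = (x - 4)*(x - 2)*(x + 3)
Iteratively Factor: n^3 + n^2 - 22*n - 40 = (n - 5)*(n^2 + 6*n + 8) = (n - 5)*(n + 4)*(n + 2)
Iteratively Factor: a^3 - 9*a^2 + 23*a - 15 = (a - 3)*(a^2 - 6*a + 5) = (a - 3)*(a - 1)*(a - 5)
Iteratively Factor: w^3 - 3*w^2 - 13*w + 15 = (w + 3)*(w^2 - 6*w + 5) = (w - 1)*(w + 3)*(w - 5)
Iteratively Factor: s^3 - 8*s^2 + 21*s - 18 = (s - 2)*(s^2 - 6*s + 9) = (s - 3)*(s - 2)*(s - 3)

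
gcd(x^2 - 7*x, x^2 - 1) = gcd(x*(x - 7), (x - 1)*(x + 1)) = 1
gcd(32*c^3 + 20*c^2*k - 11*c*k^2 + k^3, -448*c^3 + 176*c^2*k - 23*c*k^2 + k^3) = 8*c - k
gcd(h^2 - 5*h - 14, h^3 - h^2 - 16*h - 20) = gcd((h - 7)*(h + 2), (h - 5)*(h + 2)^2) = h + 2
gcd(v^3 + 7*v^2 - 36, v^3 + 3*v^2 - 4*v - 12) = v^2 + v - 6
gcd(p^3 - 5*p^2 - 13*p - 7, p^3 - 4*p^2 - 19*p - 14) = p^2 - 6*p - 7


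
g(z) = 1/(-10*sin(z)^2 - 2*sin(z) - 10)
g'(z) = (20*sin(z)*cos(z) + 2*cos(z))/(-10*sin(z)^2 - 2*sin(z) - 10)^2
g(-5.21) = -0.05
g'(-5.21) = 0.02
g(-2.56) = -0.08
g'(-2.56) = 0.05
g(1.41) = -0.05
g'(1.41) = 0.01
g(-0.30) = -0.10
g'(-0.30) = -0.04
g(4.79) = -0.06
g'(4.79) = -0.00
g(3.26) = -0.10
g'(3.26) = 0.00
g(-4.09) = -0.05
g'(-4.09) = -0.03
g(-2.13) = -0.06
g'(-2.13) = 0.03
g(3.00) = -0.10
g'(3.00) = -0.04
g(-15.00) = -0.08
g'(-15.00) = 0.05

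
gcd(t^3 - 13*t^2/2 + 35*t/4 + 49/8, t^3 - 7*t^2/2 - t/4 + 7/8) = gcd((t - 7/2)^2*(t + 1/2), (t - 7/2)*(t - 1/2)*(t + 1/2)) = t^2 - 3*t - 7/4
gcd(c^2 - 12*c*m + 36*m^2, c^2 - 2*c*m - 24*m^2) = c - 6*m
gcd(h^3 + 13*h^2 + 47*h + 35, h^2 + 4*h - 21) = h + 7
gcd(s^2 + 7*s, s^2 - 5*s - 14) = 1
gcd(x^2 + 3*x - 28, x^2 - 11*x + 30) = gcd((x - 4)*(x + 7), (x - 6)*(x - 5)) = 1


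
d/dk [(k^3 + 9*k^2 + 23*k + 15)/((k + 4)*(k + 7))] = (k^4 + 22*k^3 + 160*k^2 + 474*k + 479)/(k^4 + 22*k^3 + 177*k^2 + 616*k + 784)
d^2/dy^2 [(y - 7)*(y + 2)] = 2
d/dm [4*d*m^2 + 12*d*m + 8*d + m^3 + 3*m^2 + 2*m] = 8*d*m + 12*d + 3*m^2 + 6*m + 2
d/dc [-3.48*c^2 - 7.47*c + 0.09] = -6.96*c - 7.47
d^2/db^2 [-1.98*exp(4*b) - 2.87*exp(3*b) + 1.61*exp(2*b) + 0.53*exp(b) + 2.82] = (-31.68*exp(3*b) - 25.83*exp(2*b) + 6.44*exp(b) + 0.53)*exp(b)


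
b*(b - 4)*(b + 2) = b^3 - 2*b^2 - 8*b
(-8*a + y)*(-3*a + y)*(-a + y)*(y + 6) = -24*a^3*y - 144*a^3 + 35*a^2*y^2 + 210*a^2*y - 12*a*y^3 - 72*a*y^2 + y^4 + 6*y^3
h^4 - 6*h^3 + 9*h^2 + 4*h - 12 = (h - 3)*(h - 2)^2*(h + 1)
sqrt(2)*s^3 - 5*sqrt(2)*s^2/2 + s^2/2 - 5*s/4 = s*(s - 5/2)*(sqrt(2)*s + 1/2)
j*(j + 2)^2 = j^3 + 4*j^2 + 4*j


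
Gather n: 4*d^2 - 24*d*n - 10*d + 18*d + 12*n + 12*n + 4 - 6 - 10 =4*d^2 + 8*d + n*(24 - 24*d) - 12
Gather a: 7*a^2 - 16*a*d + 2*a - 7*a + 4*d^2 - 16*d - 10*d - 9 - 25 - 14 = 7*a^2 + a*(-16*d - 5) + 4*d^2 - 26*d - 48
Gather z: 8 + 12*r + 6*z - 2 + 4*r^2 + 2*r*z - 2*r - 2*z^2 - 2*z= 4*r^2 + 10*r - 2*z^2 + z*(2*r + 4) + 6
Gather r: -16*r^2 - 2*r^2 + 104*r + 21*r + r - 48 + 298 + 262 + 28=-18*r^2 + 126*r + 540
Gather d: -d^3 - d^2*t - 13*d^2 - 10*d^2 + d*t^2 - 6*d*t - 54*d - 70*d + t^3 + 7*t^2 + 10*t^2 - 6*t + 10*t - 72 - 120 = -d^3 + d^2*(-t - 23) + d*(t^2 - 6*t - 124) + t^3 + 17*t^2 + 4*t - 192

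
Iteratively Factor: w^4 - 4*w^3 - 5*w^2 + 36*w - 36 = (w - 2)*(w^3 - 2*w^2 - 9*w + 18) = (w - 2)*(w + 3)*(w^2 - 5*w + 6) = (w - 3)*(w - 2)*(w + 3)*(w - 2)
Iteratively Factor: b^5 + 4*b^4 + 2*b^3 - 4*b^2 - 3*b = (b + 1)*(b^4 + 3*b^3 - b^2 - 3*b) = (b + 1)^2*(b^3 + 2*b^2 - 3*b) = (b + 1)^2*(b + 3)*(b^2 - b) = (b - 1)*(b + 1)^2*(b + 3)*(b)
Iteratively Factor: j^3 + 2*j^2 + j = (j + 1)*(j^2 + j) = j*(j + 1)*(j + 1)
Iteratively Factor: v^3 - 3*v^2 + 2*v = (v - 2)*(v^2 - v) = v*(v - 2)*(v - 1)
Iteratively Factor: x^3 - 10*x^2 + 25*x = (x - 5)*(x^2 - 5*x) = (x - 5)^2*(x)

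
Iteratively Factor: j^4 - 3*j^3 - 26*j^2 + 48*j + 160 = (j + 4)*(j^3 - 7*j^2 + 2*j + 40) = (j + 2)*(j + 4)*(j^2 - 9*j + 20) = (j - 4)*(j + 2)*(j + 4)*(j - 5)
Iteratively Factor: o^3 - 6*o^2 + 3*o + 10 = (o - 5)*(o^2 - o - 2) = (o - 5)*(o - 2)*(o + 1)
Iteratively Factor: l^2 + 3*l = (l + 3)*(l)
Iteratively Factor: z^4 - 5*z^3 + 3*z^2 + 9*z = (z - 3)*(z^3 - 2*z^2 - 3*z) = (z - 3)*(z + 1)*(z^2 - 3*z) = (z - 3)^2*(z + 1)*(z)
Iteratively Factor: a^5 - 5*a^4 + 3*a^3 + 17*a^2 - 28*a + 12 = (a - 1)*(a^4 - 4*a^3 - a^2 + 16*a - 12) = (a - 2)*(a - 1)*(a^3 - 2*a^2 - 5*a + 6) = (a - 3)*(a - 2)*(a - 1)*(a^2 + a - 2) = (a - 3)*(a - 2)*(a - 1)*(a + 2)*(a - 1)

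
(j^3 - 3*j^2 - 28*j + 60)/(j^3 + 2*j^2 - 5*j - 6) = (j^2 - j - 30)/(j^2 + 4*j + 3)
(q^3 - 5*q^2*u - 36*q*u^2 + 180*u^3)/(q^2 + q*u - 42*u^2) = (q^2 + q*u - 30*u^2)/(q + 7*u)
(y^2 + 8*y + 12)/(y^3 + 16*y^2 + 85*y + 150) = (y + 2)/(y^2 + 10*y + 25)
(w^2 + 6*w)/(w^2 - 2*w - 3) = w*(w + 6)/(w^2 - 2*w - 3)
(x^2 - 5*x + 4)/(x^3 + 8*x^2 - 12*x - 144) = (x - 1)/(x^2 + 12*x + 36)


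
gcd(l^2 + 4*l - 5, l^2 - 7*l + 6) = l - 1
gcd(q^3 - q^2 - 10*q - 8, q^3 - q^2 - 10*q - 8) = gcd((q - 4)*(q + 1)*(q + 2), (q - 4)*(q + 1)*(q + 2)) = q^3 - q^2 - 10*q - 8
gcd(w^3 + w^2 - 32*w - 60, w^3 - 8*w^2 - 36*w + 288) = w - 6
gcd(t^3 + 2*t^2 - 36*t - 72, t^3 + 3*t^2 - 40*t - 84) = t^2 - 4*t - 12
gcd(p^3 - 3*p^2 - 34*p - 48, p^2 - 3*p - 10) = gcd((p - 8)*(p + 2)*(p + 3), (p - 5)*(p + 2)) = p + 2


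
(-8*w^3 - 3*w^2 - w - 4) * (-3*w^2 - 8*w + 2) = 24*w^5 + 73*w^4 + 11*w^3 + 14*w^2 + 30*w - 8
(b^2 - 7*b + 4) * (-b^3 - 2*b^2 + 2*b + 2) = -b^5 + 5*b^4 + 12*b^3 - 20*b^2 - 6*b + 8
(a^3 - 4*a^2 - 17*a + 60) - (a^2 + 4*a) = a^3 - 5*a^2 - 21*a + 60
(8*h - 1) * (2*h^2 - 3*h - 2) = 16*h^3 - 26*h^2 - 13*h + 2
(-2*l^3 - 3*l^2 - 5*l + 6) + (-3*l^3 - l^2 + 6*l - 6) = -5*l^3 - 4*l^2 + l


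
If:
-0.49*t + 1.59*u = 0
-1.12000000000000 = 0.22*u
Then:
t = -16.52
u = -5.09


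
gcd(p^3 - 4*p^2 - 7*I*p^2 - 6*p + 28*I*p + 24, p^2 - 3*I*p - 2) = p - I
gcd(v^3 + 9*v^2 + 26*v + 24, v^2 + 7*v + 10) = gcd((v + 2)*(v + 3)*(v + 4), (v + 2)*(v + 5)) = v + 2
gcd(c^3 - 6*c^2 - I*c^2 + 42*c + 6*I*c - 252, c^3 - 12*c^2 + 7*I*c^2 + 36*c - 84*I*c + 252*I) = c - 6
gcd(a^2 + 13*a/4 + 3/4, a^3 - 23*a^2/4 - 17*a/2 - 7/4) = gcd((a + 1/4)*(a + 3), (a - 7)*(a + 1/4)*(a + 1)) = a + 1/4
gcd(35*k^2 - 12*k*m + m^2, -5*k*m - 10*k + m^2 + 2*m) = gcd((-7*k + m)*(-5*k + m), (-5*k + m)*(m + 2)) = 5*k - m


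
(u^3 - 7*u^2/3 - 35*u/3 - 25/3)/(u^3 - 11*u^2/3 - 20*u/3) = (3*u^2 + 8*u + 5)/(u*(3*u + 4))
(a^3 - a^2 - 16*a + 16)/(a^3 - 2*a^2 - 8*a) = (a^2 + 3*a - 4)/(a*(a + 2))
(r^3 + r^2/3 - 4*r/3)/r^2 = r + 1/3 - 4/(3*r)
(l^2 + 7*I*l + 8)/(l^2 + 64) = (l - I)/(l - 8*I)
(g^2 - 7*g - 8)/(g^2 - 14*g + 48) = (g + 1)/(g - 6)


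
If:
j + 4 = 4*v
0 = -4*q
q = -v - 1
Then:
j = -8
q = 0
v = -1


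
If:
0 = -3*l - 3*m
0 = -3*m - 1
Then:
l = 1/3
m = -1/3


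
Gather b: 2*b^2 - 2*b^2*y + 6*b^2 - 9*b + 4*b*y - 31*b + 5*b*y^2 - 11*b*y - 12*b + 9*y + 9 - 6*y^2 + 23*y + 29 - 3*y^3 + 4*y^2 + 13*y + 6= b^2*(8 - 2*y) + b*(5*y^2 - 7*y - 52) - 3*y^3 - 2*y^2 + 45*y + 44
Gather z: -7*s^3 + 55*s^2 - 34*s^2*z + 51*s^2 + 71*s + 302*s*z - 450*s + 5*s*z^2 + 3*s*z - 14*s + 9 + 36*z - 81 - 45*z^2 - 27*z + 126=-7*s^3 + 106*s^2 - 393*s + z^2*(5*s - 45) + z*(-34*s^2 + 305*s + 9) + 54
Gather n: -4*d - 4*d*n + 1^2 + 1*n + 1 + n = -4*d + n*(2 - 4*d) + 2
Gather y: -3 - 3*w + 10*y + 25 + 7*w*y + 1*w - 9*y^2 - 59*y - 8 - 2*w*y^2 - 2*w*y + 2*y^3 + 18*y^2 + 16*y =-2*w + 2*y^3 + y^2*(9 - 2*w) + y*(5*w - 33) + 14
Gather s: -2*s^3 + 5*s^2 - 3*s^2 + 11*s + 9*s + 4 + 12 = -2*s^3 + 2*s^2 + 20*s + 16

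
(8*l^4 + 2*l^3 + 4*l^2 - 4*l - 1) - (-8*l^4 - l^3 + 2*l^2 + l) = 16*l^4 + 3*l^3 + 2*l^2 - 5*l - 1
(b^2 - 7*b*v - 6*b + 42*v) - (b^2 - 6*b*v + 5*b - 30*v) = -b*v - 11*b + 72*v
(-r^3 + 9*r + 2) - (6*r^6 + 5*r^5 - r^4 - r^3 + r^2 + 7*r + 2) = -6*r^6 - 5*r^5 + r^4 - r^2 + 2*r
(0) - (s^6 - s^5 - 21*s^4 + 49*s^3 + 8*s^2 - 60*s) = -s^6 + s^5 + 21*s^4 - 49*s^3 - 8*s^2 + 60*s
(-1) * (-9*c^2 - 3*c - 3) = 9*c^2 + 3*c + 3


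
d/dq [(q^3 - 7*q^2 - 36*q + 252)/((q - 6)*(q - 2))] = (q^2 - 4*q + 44)/(q^2 - 4*q + 4)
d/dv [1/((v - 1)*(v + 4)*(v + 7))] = (-(v - 1)*(v + 4) - (v - 1)*(v + 7) - (v + 4)*(v + 7))/((v - 1)^2*(v + 4)^2*(v + 7)^2)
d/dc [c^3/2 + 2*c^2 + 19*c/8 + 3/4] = 3*c^2/2 + 4*c + 19/8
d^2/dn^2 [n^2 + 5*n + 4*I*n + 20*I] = 2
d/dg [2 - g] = -1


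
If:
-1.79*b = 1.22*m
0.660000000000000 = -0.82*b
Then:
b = -0.80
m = 1.18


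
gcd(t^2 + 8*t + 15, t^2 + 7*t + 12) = t + 3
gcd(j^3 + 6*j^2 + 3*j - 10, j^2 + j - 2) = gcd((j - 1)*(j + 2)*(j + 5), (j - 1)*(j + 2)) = j^2 + j - 2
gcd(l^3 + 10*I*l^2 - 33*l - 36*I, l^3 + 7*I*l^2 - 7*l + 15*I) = l + 3*I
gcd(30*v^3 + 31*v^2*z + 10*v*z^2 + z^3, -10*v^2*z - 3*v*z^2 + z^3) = 2*v + z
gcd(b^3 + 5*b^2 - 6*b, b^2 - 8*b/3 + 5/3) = b - 1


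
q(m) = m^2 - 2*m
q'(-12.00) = -26.00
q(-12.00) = 168.00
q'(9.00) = 16.00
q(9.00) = 63.00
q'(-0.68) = -3.36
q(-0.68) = 1.82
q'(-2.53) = -7.06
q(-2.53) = 11.46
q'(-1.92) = -5.84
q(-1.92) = 7.53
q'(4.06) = 6.12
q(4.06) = 8.36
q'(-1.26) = -4.52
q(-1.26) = 4.11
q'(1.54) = 1.08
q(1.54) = -0.71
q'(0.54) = -0.92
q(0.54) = -0.79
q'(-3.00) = -8.00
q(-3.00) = 15.00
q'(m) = 2*m - 2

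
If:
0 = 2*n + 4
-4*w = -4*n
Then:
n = -2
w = -2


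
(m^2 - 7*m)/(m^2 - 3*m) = (m - 7)/(m - 3)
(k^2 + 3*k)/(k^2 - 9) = k/(k - 3)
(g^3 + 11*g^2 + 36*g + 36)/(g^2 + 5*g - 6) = (g^2 + 5*g + 6)/(g - 1)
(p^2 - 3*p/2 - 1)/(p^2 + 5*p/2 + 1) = (p - 2)/(p + 2)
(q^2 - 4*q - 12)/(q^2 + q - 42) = (q + 2)/(q + 7)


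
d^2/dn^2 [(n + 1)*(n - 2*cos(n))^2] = 4*(n + 1)*(n - 2*cos(n))*cos(n) + 2*(n + 1)*(2*sin(n) + 1)^2 + 4*(n - 2*cos(n))*(2*sin(n) + 1)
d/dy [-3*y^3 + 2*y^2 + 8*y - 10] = -9*y^2 + 4*y + 8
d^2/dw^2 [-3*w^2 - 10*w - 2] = -6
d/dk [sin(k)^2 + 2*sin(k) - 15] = 2*(sin(k) + 1)*cos(k)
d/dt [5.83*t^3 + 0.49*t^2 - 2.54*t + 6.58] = 17.49*t^2 + 0.98*t - 2.54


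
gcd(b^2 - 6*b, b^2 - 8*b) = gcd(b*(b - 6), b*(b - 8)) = b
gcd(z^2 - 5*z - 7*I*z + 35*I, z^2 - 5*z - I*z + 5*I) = z - 5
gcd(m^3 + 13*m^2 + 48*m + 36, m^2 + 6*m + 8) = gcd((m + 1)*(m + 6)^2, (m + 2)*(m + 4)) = 1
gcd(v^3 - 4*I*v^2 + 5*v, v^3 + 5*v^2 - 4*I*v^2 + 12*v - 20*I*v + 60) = 1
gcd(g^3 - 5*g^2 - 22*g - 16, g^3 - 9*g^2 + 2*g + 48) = g^2 - 6*g - 16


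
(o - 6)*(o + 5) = o^2 - o - 30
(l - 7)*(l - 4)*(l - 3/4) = l^3 - 47*l^2/4 + 145*l/4 - 21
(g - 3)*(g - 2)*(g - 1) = g^3 - 6*g^2 + 11*g - 6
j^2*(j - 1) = j^3 - j^2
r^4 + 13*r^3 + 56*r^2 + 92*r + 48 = (r + 1)*(r + 2)*(r + 4)*(r + 6)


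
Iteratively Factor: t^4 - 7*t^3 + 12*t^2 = (t)*(t^3 - 7*t^2 + 12*t) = t*(t - 3)*(t^2 - 4*t) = t*(t - 4)*(t - 3)*(t)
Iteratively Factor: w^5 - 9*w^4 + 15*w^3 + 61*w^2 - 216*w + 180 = (w + 3)*(w^4 - 12*w^3 + 51*w^2 - 92*w + 60) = (w - 3)*(w + 3)*(w^3 - 9*w^2 + 24*w - 20) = (w - 5)*(w - 3)*(w + 3)*(w^2 - 4*w + 4) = (w - 5)*(w - 3)*(w - 2)*(w + 3)*(w - 2)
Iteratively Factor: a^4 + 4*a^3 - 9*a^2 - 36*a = (a - 3)*(a^3 + 7*a^2 + 12*a) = a*(a - 3)*(a^2 + 7*a + 12) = a*(a - 3)*(a + 4)*(a + 3)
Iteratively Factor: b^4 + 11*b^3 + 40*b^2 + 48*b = (b + 3)*(b^3 + 8*b^2 + 16*b) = (b + 3)*(b + 4)*(b^2 + 4*b) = (b + 3)*(b + 4)^2*(b)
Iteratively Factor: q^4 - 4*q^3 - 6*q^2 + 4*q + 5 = (q + 1)*(q^3 - 5*q^2 - q + 5) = (q + 1)^2*(q^2 - 6*q + 5) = (q - 1)*(q + 1)^2*(q - 5)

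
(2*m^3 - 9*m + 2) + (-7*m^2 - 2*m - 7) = 2*m^3 - 7*m^2 - 11*m - 5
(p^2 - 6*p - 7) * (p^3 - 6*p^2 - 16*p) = p^5 - 12*p^4 + 13*p^3 + 138*p^2 + 112*p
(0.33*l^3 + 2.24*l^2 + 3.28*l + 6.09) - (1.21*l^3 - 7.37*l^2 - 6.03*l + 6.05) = -0.88*l^3 + 9.61*l^2 + 9.31*l + 0.04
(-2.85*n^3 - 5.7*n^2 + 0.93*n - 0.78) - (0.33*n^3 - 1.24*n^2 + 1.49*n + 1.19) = -3.18*n^3 - 4.46*n^2 - 0.56*n - 1.97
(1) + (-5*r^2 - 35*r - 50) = -5*r^2 - 35*r - 49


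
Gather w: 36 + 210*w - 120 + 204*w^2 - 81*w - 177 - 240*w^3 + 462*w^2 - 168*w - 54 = -240*w^3 + 666*w^2 - 39*w - 315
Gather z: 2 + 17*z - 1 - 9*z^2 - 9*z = -9*z^2 + 8*z + 1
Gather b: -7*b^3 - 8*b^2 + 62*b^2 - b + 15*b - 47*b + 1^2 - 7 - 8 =-7*b^3 + 54*b^2 - 33*b - 14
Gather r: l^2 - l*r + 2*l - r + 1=l^2 + 2*l + r*(-l - 1) + 1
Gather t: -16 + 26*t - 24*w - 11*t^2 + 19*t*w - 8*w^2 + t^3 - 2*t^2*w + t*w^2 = t^3 + t^2*(-2*w - 11) + t*(w^2 + 19*w + 26) - 8*w^2 - 24*w - 16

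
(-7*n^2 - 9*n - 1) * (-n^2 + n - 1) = 7*n^4 + 2*n^3 - n^2 + 8*n + 1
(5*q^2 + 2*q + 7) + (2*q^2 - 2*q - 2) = 7*q^2 + 5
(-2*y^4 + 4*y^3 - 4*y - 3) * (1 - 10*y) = 20*y^5 - 42*y^4 + 4*y^3 + 40*y^2 + 26*y - 3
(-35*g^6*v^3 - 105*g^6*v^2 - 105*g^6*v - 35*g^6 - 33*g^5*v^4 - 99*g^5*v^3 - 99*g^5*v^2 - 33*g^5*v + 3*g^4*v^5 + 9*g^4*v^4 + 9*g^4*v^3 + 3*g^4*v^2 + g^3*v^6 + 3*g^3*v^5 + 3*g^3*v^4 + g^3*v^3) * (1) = -35*g^6*v^3 - 105*g^6*v^2 - 105*g^6*v - 35*g^6 - 33*g^5*v^4 - 99*g^5*v^3 - 99*g^5*v^2 - 33*g^5*v + 3*g^4*v^5 + 9*g^4*v^4 + 9*g^4*v^3 + 3*g^4*v^2 + g^3*v^6 + 3*g^3*v^5 + 3*g^3*v^4 + g^3*v^3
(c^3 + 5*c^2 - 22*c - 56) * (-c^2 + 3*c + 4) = -c^5 - 2*c^4 + 41*c^3 + 10*c^2 - 256*c - 224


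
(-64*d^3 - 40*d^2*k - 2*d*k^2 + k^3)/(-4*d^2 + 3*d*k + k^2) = (16*d^2 + 6*d*k - k^2)/(d - k)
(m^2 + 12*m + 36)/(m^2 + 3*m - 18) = (m + 6)/(m - 3)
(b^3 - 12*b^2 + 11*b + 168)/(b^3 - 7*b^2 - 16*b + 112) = (b^2 - 5*b - 24)/(b^2 - 16)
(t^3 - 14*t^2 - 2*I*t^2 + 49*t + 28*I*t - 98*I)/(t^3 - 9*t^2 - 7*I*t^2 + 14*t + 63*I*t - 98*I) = (t^2 - t*(7 + 2*I) + 14*I)/(t^2 - t*(2 + 7*I) + 14*I)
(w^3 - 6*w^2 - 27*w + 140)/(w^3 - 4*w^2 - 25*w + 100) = (w - 7)/(w - 5)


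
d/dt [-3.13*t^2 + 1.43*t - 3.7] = 1.43 - 6.26*t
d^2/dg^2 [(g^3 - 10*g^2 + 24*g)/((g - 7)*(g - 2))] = 2*(g^3 + 42*g^2 - 420*g + 1064)/(g^6 - 27*g^5 + 285*g^4 - 1485*g^3 + 3990*g^2 - 5292*g + 2744)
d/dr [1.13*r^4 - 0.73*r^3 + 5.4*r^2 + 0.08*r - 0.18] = 4.52*r^3 - 2.19*r^2 + 10.8*r + 0.08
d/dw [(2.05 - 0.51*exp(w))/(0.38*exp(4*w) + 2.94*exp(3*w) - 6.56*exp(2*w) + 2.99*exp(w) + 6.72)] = (0.5814*exp(4*w) - 0.117199999999999*exp(3*w) - 21.4266*exp(2*w) + 26.896*exp(w) - 9.5567)*exp(w)/(0.1444*exp(8*w) + 2.2344*exp(7*w) + 3.658*exp(6*w) - 36.3004*exp(5*w) + 65.722*exp(4*w) + 0.284799999999997*exp(3*w) - 79.2263*exp(2*w) + 40.1856*exp(w) + 45.1584)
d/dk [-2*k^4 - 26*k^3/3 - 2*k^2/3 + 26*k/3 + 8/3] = -8*k^3 - 26*k^2 - 4*k/3 + 26/3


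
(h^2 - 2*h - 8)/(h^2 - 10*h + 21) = (h^2 - 2*h - 8)/(h^2 - 10*h + 21)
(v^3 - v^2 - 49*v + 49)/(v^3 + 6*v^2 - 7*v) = (v - 7)/v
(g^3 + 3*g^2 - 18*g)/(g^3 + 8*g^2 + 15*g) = (g^2 + 3*g - 18)/(g^2 + 8*g + 15)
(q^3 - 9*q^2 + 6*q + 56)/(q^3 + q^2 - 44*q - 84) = (q - 4)/(q + 6)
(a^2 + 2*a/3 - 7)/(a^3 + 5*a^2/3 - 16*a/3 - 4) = (3*a - 7)/(3*a^2 - 4*a - 4)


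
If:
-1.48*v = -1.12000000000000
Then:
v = 0.76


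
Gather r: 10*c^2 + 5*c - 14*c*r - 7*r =10*c^2 + 5*c + r*(-14*c - 7)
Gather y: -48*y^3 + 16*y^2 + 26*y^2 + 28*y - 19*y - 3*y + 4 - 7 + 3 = -48*y^3 + 42*y^2 + 6*y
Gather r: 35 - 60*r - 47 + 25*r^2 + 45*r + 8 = 25*r^2 - 15*r - 4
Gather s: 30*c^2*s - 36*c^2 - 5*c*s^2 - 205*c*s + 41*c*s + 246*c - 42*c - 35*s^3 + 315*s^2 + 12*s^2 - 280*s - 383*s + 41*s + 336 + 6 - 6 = -36*c^2 + 204*c - 35*s^3 + s^2*(327 - 5*c) + s*(30*c^2 - 164*c - 622) + 336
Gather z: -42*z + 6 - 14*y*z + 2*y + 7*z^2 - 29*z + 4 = 2*y + 7*z^2 + z*(-14*y - 71) + 10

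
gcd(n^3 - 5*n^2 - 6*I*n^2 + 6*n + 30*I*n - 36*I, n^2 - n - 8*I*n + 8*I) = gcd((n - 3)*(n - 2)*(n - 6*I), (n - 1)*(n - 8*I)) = 1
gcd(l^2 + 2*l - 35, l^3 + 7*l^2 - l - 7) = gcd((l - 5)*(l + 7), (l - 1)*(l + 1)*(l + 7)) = l + 7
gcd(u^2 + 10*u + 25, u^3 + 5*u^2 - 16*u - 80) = u + 5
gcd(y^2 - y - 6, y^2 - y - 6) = y^2 - y - 6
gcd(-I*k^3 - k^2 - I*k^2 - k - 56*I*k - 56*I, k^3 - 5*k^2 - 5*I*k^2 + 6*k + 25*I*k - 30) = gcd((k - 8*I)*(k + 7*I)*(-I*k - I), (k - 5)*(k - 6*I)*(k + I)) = 1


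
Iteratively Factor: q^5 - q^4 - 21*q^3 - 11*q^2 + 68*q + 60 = (q + 1)*(q^4 - 2*q^3 - 19*q^2 + 8*q + 60) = (q + 1)*(q + 3)*(q^3 - 5*q^2 - 4*q + 20) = (q - 2)*(q + 1)*(q + 3)*(q^2 - 3*q - 10) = (q - 2)*(q + 1)*(q + 2)*(q + 3)*(q - 5)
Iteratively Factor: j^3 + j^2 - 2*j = (j + 2)*(j^2 - j) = (j - 1)*(j + 2)*(j)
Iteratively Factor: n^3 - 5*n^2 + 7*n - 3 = (n - 1)*(n^2 - 4*n + 3) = (n - 1)^2*(n - 3)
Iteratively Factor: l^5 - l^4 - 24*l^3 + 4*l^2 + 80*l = (l + 2)*(l^4 - 3*l^3 - 18*l^2 + 40*l) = l*(l + 2)*(l^3 - 3*l^2 - 18*l + 40) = l*(l - 2)*(l + 2)*(l^2 - l - 20) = l*(l - 2)*(l + 2)*(l + 4)*(l - 5)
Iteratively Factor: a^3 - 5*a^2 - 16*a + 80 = (a - 5)*(a^2 - 16) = (a - 5)*(a - 4)*(a + 4)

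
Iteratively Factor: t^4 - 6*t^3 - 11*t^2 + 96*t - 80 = (t + 4)*(t^3 - 10*t^2 + 29*t - 20) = (t - 4)*(t + 4)*(t^2 - 6*t + 5) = (t - 4)*(t - 1)*(t + 4)*(t - 5)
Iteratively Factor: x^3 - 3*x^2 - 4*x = (x)*(x^2 - 3*x - 4) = x*(x + 1)*(x - 4)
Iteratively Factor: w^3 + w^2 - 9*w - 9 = (w + 1)*(w^2 - 9) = (w + 1)*(w + 3)*(w - 3)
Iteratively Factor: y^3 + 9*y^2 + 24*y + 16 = (y + 4)*(y^2 + 5*y + 4) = (y + 4)^2*(y + 1)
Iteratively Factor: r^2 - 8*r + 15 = (r - 5)*(r - 3)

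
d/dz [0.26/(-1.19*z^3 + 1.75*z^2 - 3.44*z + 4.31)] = (0.9282*z^2 - 0.91*z + 0.8944)/(1.19*z^3 - 1.75*z^2 + 3.44*z - 4.31)^2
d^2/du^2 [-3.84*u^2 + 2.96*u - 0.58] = -7.68000000000000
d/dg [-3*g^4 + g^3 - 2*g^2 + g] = -12*g^3 + 3*g^2 - 4*g + 1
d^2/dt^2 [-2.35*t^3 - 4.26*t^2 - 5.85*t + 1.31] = -14.1*t - 8.52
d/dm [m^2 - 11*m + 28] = 2*m - 11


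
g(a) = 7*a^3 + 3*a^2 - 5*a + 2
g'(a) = 21*a^2 + 6*a - 5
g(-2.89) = -127.46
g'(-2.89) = 153.05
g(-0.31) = 3.63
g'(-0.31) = -4.84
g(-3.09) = -160.43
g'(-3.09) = 176.97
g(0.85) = 4.22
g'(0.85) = 15.27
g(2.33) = 95.18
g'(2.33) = 122.99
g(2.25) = 85.67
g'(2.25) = 114.81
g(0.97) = 6.36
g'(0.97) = 20.58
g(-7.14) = -2357.32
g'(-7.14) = 1022.73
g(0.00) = 2.00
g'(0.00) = -5.00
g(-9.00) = -4813.00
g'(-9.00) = 1642.00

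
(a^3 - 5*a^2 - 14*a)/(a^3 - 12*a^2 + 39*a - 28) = a*(a + 2)/(a^2 - 5*a + 4)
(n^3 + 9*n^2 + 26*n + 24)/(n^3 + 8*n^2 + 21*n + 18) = (n + 4)/(n + 3)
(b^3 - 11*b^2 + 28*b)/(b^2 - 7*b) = b - 4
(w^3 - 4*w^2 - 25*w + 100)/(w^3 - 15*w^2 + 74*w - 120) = (w + 5)/(w - 6)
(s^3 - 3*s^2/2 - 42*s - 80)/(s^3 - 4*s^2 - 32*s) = (s + 5/2)/s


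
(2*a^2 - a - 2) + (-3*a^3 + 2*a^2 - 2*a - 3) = -3*a^3 + 4*a^2 - 3*a - 5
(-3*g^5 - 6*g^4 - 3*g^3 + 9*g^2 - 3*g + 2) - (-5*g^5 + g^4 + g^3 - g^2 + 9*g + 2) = 2*g^5 - 7*g^4 - 4*g^3 + 10*g^2 - 12*g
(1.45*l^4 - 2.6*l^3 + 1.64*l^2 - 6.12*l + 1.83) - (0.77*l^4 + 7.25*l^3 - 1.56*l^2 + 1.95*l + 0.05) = 0.68*l^4 - 9.85*l^3 + 3.2*l^2 - 8.07*l + 1.78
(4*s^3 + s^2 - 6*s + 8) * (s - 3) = 4*s^4 - 11*s^3 - 9*s^2 + 26*s - 24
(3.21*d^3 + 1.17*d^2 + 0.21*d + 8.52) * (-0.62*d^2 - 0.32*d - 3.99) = -1.9902*d^5 - 1.7526*d^4 - 13.3125*d^3 - 10.0179*d^2 - 3.5643*d - 33.9948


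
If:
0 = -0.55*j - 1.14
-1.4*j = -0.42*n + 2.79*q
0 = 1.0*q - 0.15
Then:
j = -2.07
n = -5.91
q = 0.15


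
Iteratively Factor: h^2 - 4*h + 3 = (h - 1)*(h - 3)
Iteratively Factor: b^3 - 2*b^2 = (b)*(b^2 - 2*b) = b^2*(b - 2)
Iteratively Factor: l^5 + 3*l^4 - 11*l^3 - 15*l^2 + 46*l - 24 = (l + 4)*(l^4 - l^3 - 7*l^2 + 13*l - 6) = (l + 3)*(l + 4)*(l^3 - 4*l^2 + 5*l - 2) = (l - 1)*(l + 3)*(l + 4)*(l^2 - 3*l + 2) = (l - 1)^2*(l + 3)*(l + 4)*(l - 2)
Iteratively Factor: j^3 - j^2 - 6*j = (j + 2)*(j^2 - 3*j) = (j - 3)*(j + 2)*(j)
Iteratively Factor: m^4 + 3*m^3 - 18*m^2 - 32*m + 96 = (m - 3)*(m^3 + 6*m^2 - 32) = (m - 3)*(m + 4)*(m^2 + 2*m - 8) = (m - 3)*(m - 2)*(m + 4)*(m + 4)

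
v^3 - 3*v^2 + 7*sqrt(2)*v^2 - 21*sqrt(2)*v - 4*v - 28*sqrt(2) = (v - 4)*(v + 1)*(v + 7*sqrt(2))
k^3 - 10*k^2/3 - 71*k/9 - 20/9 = (k - 5)*(k + 1/3)*(k + 4/3)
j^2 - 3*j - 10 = (j - 5)*(j + 2)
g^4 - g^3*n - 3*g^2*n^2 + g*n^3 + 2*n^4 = (g - 2*n)*(g - n)*(g + n)^2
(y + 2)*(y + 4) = y^2 + 6*y + 8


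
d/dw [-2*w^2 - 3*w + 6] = -4*w - 3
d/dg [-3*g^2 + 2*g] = 2 - 6*g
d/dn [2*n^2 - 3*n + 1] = 4*n - 3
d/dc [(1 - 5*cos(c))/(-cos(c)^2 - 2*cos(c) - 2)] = (5*cos(c)^2 - 2*cos(c) - 12)*sin(c)/(cos(c)^2 + 2*cos(c) + 2)^2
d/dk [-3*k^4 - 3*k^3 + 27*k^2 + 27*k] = -12*k^3 - 9*k^2 + 54*k + 27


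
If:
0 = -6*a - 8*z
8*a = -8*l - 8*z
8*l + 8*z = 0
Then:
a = 0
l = 0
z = 0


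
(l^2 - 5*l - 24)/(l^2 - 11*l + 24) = (l + 3)/(l - 3)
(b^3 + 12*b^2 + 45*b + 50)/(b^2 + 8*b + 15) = (b^2 + 7*b + 10)/(b + 3)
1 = 1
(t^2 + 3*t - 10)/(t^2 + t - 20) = (t - 2)/(t - 4)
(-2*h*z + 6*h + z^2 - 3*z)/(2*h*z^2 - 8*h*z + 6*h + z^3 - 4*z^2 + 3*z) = (-2*h + z)/(2*h*z - 2*h + z^2 - z)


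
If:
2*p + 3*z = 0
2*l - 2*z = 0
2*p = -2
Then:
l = 2/3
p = -1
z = 2/3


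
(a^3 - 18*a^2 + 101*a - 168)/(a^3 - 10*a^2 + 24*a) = (a^3 - 18*a^2 + 101*a - 168)/(a*(a^2 - 10*a + 24))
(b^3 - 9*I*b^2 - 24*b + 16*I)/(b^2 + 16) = (b^2 - 5*I*b - 4)/(b + 4*I)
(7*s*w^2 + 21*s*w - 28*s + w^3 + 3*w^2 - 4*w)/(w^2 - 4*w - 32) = (7*s*w - 7*s + w^2 - w)/(w - 8)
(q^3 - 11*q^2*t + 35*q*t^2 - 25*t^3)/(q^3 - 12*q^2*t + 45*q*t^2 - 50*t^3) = (q - t)/(q - 2*t)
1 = 1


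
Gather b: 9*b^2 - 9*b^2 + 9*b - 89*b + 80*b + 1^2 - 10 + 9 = 0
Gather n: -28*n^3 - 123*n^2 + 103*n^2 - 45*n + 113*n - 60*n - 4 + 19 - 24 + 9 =-28*n^3 - 20*n^2 + 8*n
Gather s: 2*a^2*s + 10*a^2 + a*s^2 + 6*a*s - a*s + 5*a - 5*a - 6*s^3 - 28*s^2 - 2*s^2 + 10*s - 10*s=10*a^2 - 6*s^3 + s^2*(a - 30) + s*(2*a^2 + 5*a)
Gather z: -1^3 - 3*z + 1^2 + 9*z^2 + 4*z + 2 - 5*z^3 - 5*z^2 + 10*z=-5*z^3 + 4*z^2 + 11*z + 2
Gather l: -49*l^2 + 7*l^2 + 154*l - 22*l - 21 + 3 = -42*l^2 + 132*l - 18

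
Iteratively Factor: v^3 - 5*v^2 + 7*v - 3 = (v - 3)*(v^2 - 2*v + 1) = (v - 3)*(v - 1)*(v - 1)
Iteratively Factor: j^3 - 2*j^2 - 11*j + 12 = (j + 3)*(j^2 - 5*j + 4) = (j - 1)*(j + 3)*(j - 4)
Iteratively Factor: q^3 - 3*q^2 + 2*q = (q - 1)*(q^2 - 2*q) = q*(q - 1)*(q - 2)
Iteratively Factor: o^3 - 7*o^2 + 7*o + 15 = (o - 3)*(o^2 - 4*o - 5) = (o - 3)*(o + 1)*(o - 5)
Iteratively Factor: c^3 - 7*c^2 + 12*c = (c - 4)*(c^2 - 3*c) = (c - 4)*(c - 3)*(c)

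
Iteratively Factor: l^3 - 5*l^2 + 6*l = (l)*(l^2 - 5*l + 6) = l*(l - 2)*(l - 3)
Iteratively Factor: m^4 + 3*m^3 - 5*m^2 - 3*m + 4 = (m - 1)*(m^3 + 4*m^2 - m - 4) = (m - 1)*(m + 4)*(m^2 - 1) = (m - 1)^2*(m + 4)*(m + 1)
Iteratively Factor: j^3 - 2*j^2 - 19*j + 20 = (j - 1)*(j^2 - j - 20) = (j - 5)*(j - 1)*(j + 4)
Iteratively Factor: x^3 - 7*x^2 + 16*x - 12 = (x - 3)*(x^2 - 4*x + 4) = (x - 3)*(x - 2)*(x - 2)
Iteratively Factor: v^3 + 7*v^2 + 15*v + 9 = (v + 3)*(v^2 + 4*v + 3) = (v + 1)*(v + 3)*(v + 3)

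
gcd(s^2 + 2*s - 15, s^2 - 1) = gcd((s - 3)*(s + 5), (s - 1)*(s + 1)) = 1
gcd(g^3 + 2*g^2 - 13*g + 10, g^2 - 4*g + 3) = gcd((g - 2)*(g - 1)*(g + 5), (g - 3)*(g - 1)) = g - 1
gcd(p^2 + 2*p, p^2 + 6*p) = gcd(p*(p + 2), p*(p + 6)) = p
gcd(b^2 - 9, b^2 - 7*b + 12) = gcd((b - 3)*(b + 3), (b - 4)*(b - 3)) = b - 3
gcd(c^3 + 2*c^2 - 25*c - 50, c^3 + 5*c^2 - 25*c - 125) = c^2 - 25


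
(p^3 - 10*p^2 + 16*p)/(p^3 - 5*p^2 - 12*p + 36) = p*(p - 8)/(p^2 - 3*p - 18)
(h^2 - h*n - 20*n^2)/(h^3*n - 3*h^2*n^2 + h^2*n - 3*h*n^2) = (h^2 - h*n - 20*n^2)/(h*n*(h^2 - 3*h*n + h - 3*n))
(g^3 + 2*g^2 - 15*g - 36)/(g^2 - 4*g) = g + 6 + 9/g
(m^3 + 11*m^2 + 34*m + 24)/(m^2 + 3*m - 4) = (m^2 + 7*m + 6)/(m - 1)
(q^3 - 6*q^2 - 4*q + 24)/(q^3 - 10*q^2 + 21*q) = (q^3 - 6*q^2 - 4*q + 24)/(q*(q^2 - 10*q + 21))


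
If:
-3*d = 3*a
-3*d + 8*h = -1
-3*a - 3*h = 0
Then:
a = 1/5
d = -1/5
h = -1/5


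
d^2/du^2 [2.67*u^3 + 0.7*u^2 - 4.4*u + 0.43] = 16.02*u + 1.4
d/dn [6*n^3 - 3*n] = 18*n^2 - 3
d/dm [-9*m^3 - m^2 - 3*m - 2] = -27*m^2 - 2*m - 3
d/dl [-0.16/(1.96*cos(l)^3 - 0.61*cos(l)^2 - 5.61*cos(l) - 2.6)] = (-0.9408*cos(l)^2 + 0.1952*cos(l) + 0.8976)*sin(l)/(-1.96*cos(l)^3 + 0.61*cos(l)^2 + 5.61*cos(l) + 2.6)^2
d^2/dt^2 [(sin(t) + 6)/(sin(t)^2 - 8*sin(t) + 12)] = (-9*sin(t)^5 - 32*sin(t)^4 - 156*sin(t)^2 - 1823*sin(t)/2 - 57*sin(3*t) + sin(5*t)/2 + 816)/((sin(t) - 6)^3*(sin(t) - 2)^3)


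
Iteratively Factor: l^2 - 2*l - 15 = (l + 3)*(l - 5)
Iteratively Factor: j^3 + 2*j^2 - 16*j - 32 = (j + 2)*(j^2 - 16) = (j - 4)*(j + 2)*(j + 4)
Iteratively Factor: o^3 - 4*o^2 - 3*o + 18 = (o - 3)*(o^2 - o - 6) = (o - 3)*(o + 2)*(o - 3)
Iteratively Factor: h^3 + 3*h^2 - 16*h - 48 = (h + 4)*(h^2 - h - 12) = (h + 3)*(h + 4)*(h - 4)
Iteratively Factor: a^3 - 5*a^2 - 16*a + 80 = (a - 4)*(a^2 - a - 20) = (a - 4)*(a + 4)*(a - 5)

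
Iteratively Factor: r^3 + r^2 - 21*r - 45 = (r + 3)*(r^2 - 2*r - 15) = (r + 3)^2*(r - 5)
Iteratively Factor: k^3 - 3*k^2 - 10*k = (k)*(k^2 - 3*k - 10) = k*(k + 2)*(k - 5)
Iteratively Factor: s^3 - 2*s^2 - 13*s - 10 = (s - 5)*(s^2 + 3*s + 2) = (s - 5)*(s + 2)*(s + 1)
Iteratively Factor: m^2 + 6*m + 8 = (m + 2)*(m + 4)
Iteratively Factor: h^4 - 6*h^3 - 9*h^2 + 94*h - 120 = (h - 2)*(h^3 - 4*h^2 - 17*h + 60) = (h - 2)*(h + 4)*(h^2 - 8*h + 15) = (h - 3)*(h - 2)*(h + 4)*(h - 5)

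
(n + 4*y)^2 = n^2 + 8*n*y + 16*y^2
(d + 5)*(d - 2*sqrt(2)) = d^2 - 2*sqrt(2)*d + 5*d - 10*sqrt(2)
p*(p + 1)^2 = p^3 + 2*p^2 + p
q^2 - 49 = (q - 7)*(q + 7)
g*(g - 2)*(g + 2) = g^3 - 4*g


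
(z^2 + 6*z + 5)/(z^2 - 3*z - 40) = (z + 1)/(z - 8)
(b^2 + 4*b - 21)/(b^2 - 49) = (b - 3)/(b - 7)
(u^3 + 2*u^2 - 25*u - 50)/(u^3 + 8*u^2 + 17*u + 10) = (u - 5)/(u + 1)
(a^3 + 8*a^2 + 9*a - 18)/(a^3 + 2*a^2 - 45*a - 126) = (a - 1)/(a - 7)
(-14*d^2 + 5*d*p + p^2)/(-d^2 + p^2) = (14*d^2 - 5*d*p - p^2)/(d^2 - p^2)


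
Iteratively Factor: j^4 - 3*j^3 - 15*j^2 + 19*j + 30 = (j - 5)*(j^3 + 2*j^2 - 5*j - 6) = (j - 5)*(j + 3)*(j^2 - j - 2) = (j - 5)*(j + 1)*(j + 3)*(j - 2)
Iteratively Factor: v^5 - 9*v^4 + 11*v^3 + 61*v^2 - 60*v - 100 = (v - 2)*(v^4 - 7*v^3 - 3*v^2 + 55*v + 50) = (v - 2)*(v + 2)*(v^3 - 9*v^2 + 15*v + 25) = (v - 2)*(v + 1)*(v + 2)*(v^2 - 10*v + 25) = (v - 5)*(v - 2)*(v + 1)*(v + 2)*(v - 5)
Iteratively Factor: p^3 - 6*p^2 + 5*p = (p - 5)*(p^2 - p) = (p - 5)*(p - 1)*(p)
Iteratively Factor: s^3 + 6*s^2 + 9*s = (s + 3)*(s^2 + 3*s) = s*(s + 3)*(s + 3)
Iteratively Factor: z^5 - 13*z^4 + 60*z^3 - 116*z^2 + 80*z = (z - 4)*(z^4 - 9*z^3 + 24*z^2 - 20*z) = (z - 4)*(z - 2)*(z^3 - 7*z^2 + 10*z) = (z - 5)*(z - 4)*(z - 2)*(z^2 - 2*z) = z*(z - 5)*(z - 4)*(z - 2)*(z - 2)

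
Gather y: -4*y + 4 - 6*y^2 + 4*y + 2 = 6 - 6*y^2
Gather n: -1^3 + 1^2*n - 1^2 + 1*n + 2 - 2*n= 0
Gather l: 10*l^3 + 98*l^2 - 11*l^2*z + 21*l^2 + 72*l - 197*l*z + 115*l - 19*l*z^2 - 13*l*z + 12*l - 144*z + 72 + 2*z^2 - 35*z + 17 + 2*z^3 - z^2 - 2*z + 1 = 10*l^3 + l^2*(119 - 11*z) + l*(-19*z^2 - 210*z + 199) + 2*z^3 + z^2 - 181*z + 90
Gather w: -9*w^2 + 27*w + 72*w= -9*w^2 + 99*w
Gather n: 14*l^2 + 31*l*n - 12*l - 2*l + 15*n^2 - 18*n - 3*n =14*l^2 - 14*l + 15*n^2 + n*(31*l - 21)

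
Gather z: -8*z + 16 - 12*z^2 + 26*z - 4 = -12*z^2 + 18*z + 12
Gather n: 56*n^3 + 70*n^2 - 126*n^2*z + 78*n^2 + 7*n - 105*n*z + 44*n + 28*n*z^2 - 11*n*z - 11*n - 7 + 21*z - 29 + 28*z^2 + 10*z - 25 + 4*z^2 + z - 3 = 56*n^3 + n^2*(148 - 126*z) + n*(28*z^2 - 116*z + 40) + 32*z^2 + 32*z - 64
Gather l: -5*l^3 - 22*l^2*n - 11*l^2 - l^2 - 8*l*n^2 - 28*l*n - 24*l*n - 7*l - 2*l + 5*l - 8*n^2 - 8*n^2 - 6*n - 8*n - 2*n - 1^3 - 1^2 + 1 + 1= -5*l^3 + l^2*(-22*n - 12) + l*(-8*n^2 - 52*n - 4) - 16*n^2 - 16*n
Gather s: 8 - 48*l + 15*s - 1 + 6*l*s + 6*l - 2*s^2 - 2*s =-42*l - 2*s^2 + s*(6*l + 13) + 7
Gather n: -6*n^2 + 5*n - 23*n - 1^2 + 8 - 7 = -6*n^2 - 18*n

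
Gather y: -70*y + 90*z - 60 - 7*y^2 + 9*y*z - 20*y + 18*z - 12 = -7*y^2 + y*(9*z - 90) + 108*z - 72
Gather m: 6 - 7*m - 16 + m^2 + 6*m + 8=m^2 - m - 2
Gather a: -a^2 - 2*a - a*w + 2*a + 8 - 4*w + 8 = -a^2 - a*w - 4*w + 16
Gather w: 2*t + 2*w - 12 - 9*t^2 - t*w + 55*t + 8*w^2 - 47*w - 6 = -9*t^2 + 57*t + 8*w^2 + w*(-t - 45) - 18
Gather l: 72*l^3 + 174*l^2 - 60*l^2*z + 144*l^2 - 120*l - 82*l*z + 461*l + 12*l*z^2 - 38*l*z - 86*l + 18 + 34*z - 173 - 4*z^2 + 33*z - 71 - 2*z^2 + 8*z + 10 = 72*l^3 + l^2*(318 - 60*z) + l*(12*z^2 - 120*z + 255) - 6*z^2 + 75*z - 216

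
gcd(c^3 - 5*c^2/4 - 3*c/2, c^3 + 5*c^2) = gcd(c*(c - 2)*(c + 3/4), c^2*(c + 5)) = c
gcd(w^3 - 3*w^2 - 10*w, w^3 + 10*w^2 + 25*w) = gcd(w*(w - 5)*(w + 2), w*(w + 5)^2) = w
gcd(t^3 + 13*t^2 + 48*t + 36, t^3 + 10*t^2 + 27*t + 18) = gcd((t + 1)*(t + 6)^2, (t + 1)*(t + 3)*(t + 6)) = t^2 + 7*t + 6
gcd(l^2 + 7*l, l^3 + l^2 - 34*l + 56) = l + 7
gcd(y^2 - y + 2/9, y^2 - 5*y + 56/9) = 1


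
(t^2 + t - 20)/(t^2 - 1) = (t^2 + t - 20)/(t^2 - 1)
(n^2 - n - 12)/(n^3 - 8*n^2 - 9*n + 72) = (n - 4)/(n^2 - 11*n + 24)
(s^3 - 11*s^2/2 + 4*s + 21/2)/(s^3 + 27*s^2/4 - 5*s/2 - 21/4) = 2*(2*s^3 - 11*s^2 + 8*s + 21)/(4*s^3 + 27*s^2 - 10*s - 21)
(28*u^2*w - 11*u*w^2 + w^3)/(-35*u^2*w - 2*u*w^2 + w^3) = (-4*u + w)/(5*u + w)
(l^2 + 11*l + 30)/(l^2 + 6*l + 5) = (l + 6)/(l + 1)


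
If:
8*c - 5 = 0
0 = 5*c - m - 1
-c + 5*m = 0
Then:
No Solution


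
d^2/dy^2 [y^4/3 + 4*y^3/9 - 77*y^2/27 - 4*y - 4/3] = 4*y^2 + 8*y/3 - 154/27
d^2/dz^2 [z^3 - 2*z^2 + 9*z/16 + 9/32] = 6*z - 4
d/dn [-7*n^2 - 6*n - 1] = -14*n - 6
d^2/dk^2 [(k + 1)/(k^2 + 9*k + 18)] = 2*((k + 1)*(2*k + 9)^2 - (3*k + 10)*(k^2 + 9*k + 18))/(k^2 + 9*k + 18)^3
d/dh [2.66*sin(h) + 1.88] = 2.66*cos(h)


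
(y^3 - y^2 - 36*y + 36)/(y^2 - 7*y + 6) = y + 6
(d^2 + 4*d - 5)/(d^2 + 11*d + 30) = (d - 1)/(d + 6)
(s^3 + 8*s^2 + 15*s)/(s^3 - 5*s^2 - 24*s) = (s + 5)/(s - 8)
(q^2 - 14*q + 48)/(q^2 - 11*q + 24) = (q - 6)/(q - 3)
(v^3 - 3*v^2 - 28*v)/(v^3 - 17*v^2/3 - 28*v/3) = 3*(v + 4)/(3*v + 4)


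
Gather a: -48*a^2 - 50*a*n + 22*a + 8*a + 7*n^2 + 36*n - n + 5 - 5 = -48*a^2 + a*(30 - 50*n) + 7*n^2 + 35*n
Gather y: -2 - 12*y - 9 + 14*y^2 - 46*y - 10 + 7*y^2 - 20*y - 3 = 21*y^2 - 78*y - 24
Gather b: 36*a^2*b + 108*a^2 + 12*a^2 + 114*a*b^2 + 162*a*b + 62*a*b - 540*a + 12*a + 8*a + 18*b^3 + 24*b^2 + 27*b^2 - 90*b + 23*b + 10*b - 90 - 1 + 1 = 120*a^2 - 520*a + 18*b^3 + b^2*(114*a + 51) + b*(36*a^2 + 224*a - 57) - 90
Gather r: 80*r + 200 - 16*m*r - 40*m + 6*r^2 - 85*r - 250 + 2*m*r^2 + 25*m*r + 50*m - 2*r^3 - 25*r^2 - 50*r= 10*m - 2*r^3 + r^2*(2*m - 19) + r*(9*m - 55) - 50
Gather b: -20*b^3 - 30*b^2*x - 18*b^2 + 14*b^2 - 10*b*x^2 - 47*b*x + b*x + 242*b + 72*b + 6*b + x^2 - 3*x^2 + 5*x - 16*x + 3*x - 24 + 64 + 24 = -20*b^3 + b^2*(-30*x - 4) + b*(-10*x^2 - 46*x + 320) - 2*x^2 - 8*x + 64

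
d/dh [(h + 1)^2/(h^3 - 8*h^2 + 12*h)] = (-h^4 - 4*h^3 + 25*h^2 + 16*h - 12)/(h^2*(h^4 - 16*h^3 + 88*h^2 - 192*h + 144))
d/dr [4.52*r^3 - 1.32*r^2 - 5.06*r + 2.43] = 13.56*r^2 - 2.64*r - 5.06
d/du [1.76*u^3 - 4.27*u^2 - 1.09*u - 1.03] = 5.28*u^2 - 8.54*u - 1.09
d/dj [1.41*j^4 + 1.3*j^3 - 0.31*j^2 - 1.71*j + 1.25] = 5.64*j^3 + 3.9*j^2 - 0.62*j - 1.71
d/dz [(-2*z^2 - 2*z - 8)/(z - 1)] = 2*(-z^2 + 2*z + 5)/(z^2 - 2*z + 1)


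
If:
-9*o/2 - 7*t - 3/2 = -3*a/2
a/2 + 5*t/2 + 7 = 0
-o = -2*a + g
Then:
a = -5*t - 14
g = -61*t/9 - 23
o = -29*t/9 - 5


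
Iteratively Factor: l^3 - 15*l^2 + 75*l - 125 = (l - 5)*(l^2 - 10*l + 25) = (l - 5)^2*(l - 5)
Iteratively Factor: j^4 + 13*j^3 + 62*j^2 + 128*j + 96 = (j + 4)*(j^3 + 9*j^2 + 26*j + 24) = (j + 2)*(j + 4)*(j^2 + 7*j + 12) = (j + 2)*(j + 4)^2*(j + 3)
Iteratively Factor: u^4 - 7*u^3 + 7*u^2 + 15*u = (u - 3)*(u^3 - 4*u^2 - 5*u) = (u - 5)*(u - 3)*(u^2 + u) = u*(u - 5)*(u - 3)*(u + 1)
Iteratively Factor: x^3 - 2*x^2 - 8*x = (x)*(x^2 - 2*x - 8) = x*(x + 2)*(x - 4)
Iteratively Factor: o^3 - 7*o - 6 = (o + 1)*(o^2 - o - 6) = (o + 1)*(o + 2)*(o - 3)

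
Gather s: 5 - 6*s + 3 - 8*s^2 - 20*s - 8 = -8*s^2 - 26*s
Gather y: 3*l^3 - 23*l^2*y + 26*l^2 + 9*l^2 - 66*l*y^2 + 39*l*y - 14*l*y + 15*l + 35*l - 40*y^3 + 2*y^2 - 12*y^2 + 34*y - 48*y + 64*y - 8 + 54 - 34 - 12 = 3*l^3 + 35*l^2 + 50*l - 40*y^3 + y^2*(-66*l - 10) + y*(-23*l^2 + 25*l + 50)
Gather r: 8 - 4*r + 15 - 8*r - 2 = 21 - 12*r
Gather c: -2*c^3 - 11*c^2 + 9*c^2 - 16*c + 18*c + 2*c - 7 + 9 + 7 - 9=-2*c^3 - 2*c^2 + 4*c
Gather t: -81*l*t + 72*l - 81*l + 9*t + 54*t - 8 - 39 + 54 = -9*l + t*(63 - 81*l) + 7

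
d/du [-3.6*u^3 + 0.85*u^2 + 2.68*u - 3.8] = -10.8*u^2 + 1.7*u + 2.68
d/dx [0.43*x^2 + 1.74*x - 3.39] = 0.86*x + 1.74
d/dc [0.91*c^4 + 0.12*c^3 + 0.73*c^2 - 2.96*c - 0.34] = 3.64*c^3 + 0.36*c^2 + 1.46*c - 2.96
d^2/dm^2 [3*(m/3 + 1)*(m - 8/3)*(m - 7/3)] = 6*m - 4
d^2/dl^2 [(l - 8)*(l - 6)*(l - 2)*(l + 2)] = 12*l^2 - 84*l + 88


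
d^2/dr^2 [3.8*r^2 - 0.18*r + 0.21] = 7.60000000000000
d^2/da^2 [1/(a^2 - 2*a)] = 2*(-a*(a - 2) + 4*(a - 1)^2)/(a^3*(a - 2)^3)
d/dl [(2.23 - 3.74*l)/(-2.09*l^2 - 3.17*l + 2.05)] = (-7.8166*l^2 + 9.3214*l - 0.5979)/(4.3681*l^4 + 13.2506*l^3 + 1.4799*l^2 - 12.997*l + 4.2025)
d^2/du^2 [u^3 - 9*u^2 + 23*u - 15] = 6*u - 18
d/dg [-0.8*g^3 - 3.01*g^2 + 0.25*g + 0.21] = -2.4*g^2 - 6.02*g + 0.25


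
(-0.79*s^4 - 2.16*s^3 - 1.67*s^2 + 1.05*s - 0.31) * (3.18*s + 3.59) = -2.5122*s^5 - 9.7049*s^4 - 13.065*s^3 - 2.6563*s^2 + 2.7837*s - 1.1129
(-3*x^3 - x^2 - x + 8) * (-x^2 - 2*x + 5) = 3*x^5 + 7*x^4 - 12*x^3 - 11*x^2 - 21*x + 40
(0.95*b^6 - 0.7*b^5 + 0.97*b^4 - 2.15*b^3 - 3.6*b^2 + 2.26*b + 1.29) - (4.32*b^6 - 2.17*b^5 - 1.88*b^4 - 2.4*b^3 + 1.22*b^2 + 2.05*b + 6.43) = -3.37*b^6 + 1.47*b^5 + 2.85*b^4 + 0.25*b^3 - 4.82*b^2 + 0.21*b - 5.14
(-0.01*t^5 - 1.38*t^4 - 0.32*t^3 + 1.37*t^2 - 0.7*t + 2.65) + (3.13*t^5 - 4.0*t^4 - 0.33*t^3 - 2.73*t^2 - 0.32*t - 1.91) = 3.12*t^5 - 5.38*t^4 - 0.65*t^3 - 1.36*t^2 - 1.02*t + 0.74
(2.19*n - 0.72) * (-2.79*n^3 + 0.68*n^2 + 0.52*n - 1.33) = -6.1101*n^4 + 3.498*n^3 + 0.6492*n^2 - 3.2871*n + 0.9576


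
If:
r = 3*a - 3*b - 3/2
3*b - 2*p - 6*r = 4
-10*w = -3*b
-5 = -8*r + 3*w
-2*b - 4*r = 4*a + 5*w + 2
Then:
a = -449/1944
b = -220/243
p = -3193/648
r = 113/216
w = -22/81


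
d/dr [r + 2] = 1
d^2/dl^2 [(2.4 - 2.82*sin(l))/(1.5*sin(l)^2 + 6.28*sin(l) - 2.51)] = (6.345*sin(l)^5 - 48.1643999999999*sin(l)^4 - 16.8102*sin(l)^3 - 53.945064*sin(l)^2 + 51.879762*sin(l) + 118.474128)/(1.5*sin(l)^2 + 6.28*sin(l) - 2.51)^3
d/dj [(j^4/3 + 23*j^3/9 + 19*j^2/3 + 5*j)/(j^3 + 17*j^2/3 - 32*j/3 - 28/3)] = (9*j^6 + 102*j^5 - 68*j^4 - 2078*j^3 - 4521*j^2 - 3192*j - 1260)/(3*(9*j^6 + 102*j^5 + 97*j^4 - 1256*j^3 + 72*j^2 + 1792*j + 784))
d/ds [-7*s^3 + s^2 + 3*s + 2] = -21*s^2 + 2*s + 3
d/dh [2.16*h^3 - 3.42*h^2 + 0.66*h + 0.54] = 6.48*h^2 - 6.84*h + 0.66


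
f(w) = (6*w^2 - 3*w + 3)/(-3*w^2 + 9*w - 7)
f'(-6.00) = 0.07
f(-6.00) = -1.40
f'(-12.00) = 0.02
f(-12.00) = -1.65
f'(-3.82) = 0.12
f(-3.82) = -1.20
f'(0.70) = -6.40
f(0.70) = -1.77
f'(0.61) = -4.28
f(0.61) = -1.30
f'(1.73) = 86.81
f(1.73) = -38.58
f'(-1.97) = 0.23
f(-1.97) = -0.89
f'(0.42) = -1.83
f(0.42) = -0.75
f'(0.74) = -7.68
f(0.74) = -2.05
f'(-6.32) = 0.07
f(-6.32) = -1.42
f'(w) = (6*w - 9)*(6*w^2 - 3*w + 3)/(-3*w^2 + 9*w - 7)^2 + (12*w - 3)/(-3*w^2 + 9*w - 7) = 3*(15*w^2 - 22*w - 2)/(9*w^4 - 54*w^3 + 123*w^2 - 126*w + 49)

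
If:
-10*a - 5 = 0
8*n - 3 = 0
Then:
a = -1/2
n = 3/8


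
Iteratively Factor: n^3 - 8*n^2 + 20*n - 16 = (n - 4)*(n^2 - 4*n + 4) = (n - 4)*(n - 2)*(n - 2)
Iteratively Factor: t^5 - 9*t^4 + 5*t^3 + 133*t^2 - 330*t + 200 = (t + 4)*(t^4 - 13*t^3 + 57*t^2 - 95*t + 50) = (t - 5)*(t + 4)*(t^3 - 8*t^2 + 17*t - 10) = (t - 5)*(t - 2)*(t + 4)*(t^2 - 6*t + 5) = (t - 5)*(t - 2)*(t - 1)*(t + 4)*(t - 5)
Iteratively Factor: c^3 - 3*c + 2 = (c - 1)*(c^2 + c - 2) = (c - 1)*(c + 2)*(c - 1)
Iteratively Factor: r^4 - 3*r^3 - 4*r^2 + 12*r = (r)*(r^3 - 3*r^2 - 4*r + 12) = r*(r - 3)*(r^2 - 4) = r*(r - 3)*(r + 2)*(r - 2)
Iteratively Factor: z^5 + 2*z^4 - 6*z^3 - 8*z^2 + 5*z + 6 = (z - 1)*(z^4 + 3*z^3 - 3*z^2 - 11*z - 6) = (z - 1)*(z + 1)*(z^3 + 2*z^2 - 5*z - 6) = (z - 1)*(z + 1)^2*(z^2 + z - 6) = (z - 2)*(z - 1)*(z + 1)^2*(z + 3)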